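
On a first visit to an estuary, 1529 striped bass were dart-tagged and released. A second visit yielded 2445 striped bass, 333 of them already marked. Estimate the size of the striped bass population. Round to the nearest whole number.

N ≈ 11,226

Lincoln-Petersen assumes M/N = R/C, so N = M·C / R.
N = (1529 × 2445) / 333 = 3738405 / 333 ≈ 11226.4 → 11226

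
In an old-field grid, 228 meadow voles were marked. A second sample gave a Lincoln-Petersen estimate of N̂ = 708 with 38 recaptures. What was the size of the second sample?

From N = M·C/R: C = N·R / M = 708·38 / 228 = 26904 / 228 = 118.

C = 118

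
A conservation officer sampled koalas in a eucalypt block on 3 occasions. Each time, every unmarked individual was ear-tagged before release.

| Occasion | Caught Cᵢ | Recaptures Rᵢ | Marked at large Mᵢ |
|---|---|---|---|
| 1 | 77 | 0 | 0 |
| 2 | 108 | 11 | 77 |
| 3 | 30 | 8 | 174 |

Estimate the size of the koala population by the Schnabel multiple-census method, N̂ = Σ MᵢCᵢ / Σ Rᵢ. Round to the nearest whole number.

Σ MᵢCᵢ = 0·77 + 77·108 + 174·30 = 0 + 8316 + 5220 = 13536
Σ Rᵢ = 0 + 11 + 8 = 19
N̂ = 13536 / 19 ≈ 712.4 → 712

N ≈ 712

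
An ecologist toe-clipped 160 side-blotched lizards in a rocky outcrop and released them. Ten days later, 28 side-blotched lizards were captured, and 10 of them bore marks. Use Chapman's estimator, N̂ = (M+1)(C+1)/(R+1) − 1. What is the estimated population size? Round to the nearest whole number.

N̂ = (160+1)(28+1)/(10+1) − 1 = 161·29/11 − 1
= 4669/11 − 1 ≈ 424.45 − 1 ≈ 423.45 → 423

N ≈ 423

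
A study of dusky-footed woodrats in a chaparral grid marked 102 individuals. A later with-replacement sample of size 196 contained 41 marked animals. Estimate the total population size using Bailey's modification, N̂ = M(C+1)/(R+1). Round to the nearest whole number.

N̂ = 102·(196+1)/(41+1) = 102·197/42 = 20094/42 ≈ 478.4 → 478

N ≈ 478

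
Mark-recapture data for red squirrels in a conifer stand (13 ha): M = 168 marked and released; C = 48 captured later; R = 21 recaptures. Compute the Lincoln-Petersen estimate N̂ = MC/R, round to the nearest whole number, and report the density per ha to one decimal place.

density ≈ 29.5 red squirrels per ha

N̂ = 168·48/21 = 8064/21 = 384
Density = N̂ / area = 384 / 13 ≈ 29.54 → 29.5 per ha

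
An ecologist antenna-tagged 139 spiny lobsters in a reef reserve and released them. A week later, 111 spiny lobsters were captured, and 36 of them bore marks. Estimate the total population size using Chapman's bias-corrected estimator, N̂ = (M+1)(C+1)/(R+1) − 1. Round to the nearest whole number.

N̂ = (139+1)(111+1)/(36+1) − 1 = 140·112/37 − 1
= 15680/37 − 1 ≈ 423.8 − 1 ≈ 422.8 → 423

N ≈ 423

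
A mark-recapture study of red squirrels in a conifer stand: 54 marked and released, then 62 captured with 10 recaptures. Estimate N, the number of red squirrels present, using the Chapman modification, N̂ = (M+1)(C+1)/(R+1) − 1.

N = 314

N̂ = (54+1)(62+1)/(10+1) − 1 = 55·63/11 − 1
= 3465/11 − 1 = 315 − 1 = 314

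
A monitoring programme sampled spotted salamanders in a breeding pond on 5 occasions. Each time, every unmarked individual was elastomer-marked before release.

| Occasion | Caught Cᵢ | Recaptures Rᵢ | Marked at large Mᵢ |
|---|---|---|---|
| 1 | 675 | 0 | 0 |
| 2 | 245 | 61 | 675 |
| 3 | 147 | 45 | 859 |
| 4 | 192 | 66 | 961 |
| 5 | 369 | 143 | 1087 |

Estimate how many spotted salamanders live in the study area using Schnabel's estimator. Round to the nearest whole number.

Σ MᵢCᵢ = 0·675 + 675·245 + 859·147 + 961·192 + 1087·369 = 0 + 165375 + 126273 + 184512 + 401103 = 877263
Σ Rᵢ = 0 + 61 + 45 + 66 + 143 = 315
N̂ = 877263 / 315 ≈ 2785.0 → 2785

N ≈ 2785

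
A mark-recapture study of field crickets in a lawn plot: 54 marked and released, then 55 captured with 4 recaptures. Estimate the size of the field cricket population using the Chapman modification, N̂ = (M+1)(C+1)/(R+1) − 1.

N = 615

N̂ = (54+1)(55+1)/(4+1) − 1 = 55·56/5 − 1
= 3080/5 − 1 = 616 − 1 = 615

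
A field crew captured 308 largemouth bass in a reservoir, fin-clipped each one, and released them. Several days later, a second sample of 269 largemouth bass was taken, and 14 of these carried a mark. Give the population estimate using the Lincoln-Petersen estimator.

The marked fraction in the recapture sample should equal the marked fraction in the population: 14/269 = 308/N.
N = (308 × 269) / 14 = 82852 / 14 = 5918

N = 5918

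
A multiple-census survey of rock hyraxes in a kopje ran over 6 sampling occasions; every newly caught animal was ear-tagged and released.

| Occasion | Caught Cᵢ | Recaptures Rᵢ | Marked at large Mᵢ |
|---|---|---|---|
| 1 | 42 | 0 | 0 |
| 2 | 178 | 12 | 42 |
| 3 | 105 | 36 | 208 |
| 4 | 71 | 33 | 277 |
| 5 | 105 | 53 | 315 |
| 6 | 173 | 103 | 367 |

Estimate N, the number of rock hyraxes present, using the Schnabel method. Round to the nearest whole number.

Σ MᵢCᵢ = 0·42 + 42·178 + 208·105 + 277·71 + 315·105 + 367·173 = 0 + 7476 + 21840 + 19667 + 33075 + 63491 = 145549
Σ Rᵢ = 0 + 12 + 36 + 33 + 53 + 103 = 237
N̂ = 145549 / 237 ≈ 614.1 → 614

N ≈ 614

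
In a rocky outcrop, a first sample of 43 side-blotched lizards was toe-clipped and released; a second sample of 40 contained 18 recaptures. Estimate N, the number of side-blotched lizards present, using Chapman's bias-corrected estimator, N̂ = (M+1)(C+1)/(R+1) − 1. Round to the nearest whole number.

N̂ = (43+1)(40+1)/(18+1) − 1 = 44·41/19 − 1
= 1804/19 − 1 ≈ 94.9 − 1 ≈ 93.9 → 94

N ≈ 94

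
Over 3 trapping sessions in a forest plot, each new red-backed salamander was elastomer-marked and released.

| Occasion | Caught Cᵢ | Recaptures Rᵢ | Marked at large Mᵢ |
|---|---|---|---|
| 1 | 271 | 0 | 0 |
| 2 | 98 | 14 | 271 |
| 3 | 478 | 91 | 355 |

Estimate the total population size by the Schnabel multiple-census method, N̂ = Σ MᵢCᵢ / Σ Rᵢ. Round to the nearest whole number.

Σ MᵢCᵢ = 0·271 + 271·98 + 355·478 = 0 + 26558 + 169690 = 196248
Σ Rᵢ = 0 + 14 + 91 = 105
N̂ = 196248 / 105 ≈ 1869.0 → 1869

N ≈ 1869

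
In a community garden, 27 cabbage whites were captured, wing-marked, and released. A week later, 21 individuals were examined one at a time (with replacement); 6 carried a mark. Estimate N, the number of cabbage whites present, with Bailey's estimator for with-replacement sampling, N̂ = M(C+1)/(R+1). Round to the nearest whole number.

N̂ = 27·(21+1)/(6+1) = 27·22/7 = 594/7 ≈ 84.9 → 85

N ≈ 85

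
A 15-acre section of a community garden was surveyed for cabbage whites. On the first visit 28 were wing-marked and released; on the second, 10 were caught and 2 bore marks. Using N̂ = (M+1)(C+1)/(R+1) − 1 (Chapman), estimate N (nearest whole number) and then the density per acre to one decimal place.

density ≈ 7.0 cabbage whites per acre

N̂ = 29·11/3 − 1 = 319/3 − 1 ≈ 105.3 → 105
Density = N̂ / area = 105 / 15 = 7.0 per acre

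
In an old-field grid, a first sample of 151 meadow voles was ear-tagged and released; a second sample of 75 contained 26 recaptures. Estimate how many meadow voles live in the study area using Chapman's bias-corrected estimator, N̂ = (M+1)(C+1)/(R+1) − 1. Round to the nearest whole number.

N̂ = (151+1)(75+1)/(26+1) − 1 = 152·76/27 − 1
= 11552/27 − 1 ≈ 427.9 − 1 ≈ 426.9 → 427

N ≈ 427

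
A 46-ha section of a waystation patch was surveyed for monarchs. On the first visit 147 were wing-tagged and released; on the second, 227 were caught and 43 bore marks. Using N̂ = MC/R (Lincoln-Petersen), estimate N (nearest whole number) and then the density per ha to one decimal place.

density ≈ 16.9 monarchs per ha

N̂ = 147·227/43 = 33369/43 ≈ 776.0 → 776
Density = N̂ / area = 776 / 46 ≈ 16.87 → 16.9 per ha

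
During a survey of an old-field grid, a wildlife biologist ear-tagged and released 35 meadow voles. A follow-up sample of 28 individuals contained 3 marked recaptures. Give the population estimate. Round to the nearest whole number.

N = (35 × 28) / 3 = 980 / 3 ≈ 326.7 → 327

N ≈ 327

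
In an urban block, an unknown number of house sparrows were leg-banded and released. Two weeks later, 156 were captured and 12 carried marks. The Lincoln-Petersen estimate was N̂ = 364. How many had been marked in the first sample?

From N = M·C/R: M = N·R / C = 364·12 / 156 = 4368 / 156 = 28.

M = 28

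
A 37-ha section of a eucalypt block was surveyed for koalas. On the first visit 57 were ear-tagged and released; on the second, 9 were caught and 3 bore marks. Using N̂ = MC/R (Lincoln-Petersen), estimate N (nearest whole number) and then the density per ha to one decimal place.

N̂ = 57·9/3 = 513/3 = 171
Density = N̂ / area = 171 / 37 ≈ 4.62 → 4.6 per ha

density ≈ 4.6 koalas per ha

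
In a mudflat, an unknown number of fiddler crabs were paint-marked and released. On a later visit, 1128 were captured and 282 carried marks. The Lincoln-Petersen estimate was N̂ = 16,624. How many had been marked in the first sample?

From N = M·C/R: M = N·R / C = 16624·282 / 1128 = 4687968 / 1128 = 4156.

M = 4156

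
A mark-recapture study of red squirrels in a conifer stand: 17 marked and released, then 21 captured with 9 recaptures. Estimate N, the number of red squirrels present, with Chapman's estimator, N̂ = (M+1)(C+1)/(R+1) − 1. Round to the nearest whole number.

N̂ = (17+1)(21+1)/(9+1) − 1 = 18·22/10 − 1
= 396/10 − 1 ≈ 39.6 − 1 ≈ 38.6 → 39

N ≈ 39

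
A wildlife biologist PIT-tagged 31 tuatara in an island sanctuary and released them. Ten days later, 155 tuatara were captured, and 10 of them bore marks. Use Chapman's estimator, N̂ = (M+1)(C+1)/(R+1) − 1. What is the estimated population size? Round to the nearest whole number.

N ≈ 453

N̂ = (31+1)(155+1)/(10+1) − 1 = 32·156/11 − 1
= 4992/11 − 1 ≈ 453.8 − 1 ≈ 452.8 → 453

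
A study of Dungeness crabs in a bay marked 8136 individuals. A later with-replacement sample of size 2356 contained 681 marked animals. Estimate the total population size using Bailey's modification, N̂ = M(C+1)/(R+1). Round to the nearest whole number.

N ≈ 28,118

N̂ = 8136·(2356+1)/(681+1) = 8136·2357/682 = 19176552/682 ≈ 28118.1 → 28118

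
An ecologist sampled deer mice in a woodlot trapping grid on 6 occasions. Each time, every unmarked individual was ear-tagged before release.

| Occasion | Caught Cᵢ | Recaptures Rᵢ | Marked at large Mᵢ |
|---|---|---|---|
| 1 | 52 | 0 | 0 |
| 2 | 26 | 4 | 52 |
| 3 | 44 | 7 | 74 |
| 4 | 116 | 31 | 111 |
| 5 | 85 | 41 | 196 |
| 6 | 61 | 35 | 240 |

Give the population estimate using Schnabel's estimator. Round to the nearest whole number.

N ≈ 413

Σ MᵢCᵢ = 0·52 + 52·26 + 74·44 + 111·116 + 196·85 + 240·61 = 0 + 1352 + 3256 + 12876 + 16660 + 14640 = 48784
Σ Rᵢ = 0 + 4 + 7 + 31 + 41 + 35 = 118
N̂ = 48784 / 118 ≈ 413.4 → 413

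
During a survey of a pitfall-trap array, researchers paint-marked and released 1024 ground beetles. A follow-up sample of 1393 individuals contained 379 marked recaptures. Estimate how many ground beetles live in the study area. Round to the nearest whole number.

N ≈ 3764

Lincoln-Petersen assumes M/N = R/C, so N = M·C / R.
N = (1024 × 1393) / 379 = 1426432 / 379 ≈ 3763.7 → 3764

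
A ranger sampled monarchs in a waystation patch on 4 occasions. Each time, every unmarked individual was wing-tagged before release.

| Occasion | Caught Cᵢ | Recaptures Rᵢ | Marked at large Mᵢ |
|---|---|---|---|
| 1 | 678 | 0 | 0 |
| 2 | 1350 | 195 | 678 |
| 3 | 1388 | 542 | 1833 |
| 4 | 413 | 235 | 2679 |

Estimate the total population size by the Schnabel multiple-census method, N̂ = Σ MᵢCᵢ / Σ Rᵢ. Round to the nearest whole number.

Σ MᵢCᵢ = 0·678 + 678·1350 + 1833·1388 + 2679·413 = 0 + 915300 + 2544204 + 1106427 = 4565931
Σ Rᵢ = 0 + 195 + 542 + 235 = 972
N̂ = 4565931 / 972 ≈ 4697.46 → 4697

N ≈ 4697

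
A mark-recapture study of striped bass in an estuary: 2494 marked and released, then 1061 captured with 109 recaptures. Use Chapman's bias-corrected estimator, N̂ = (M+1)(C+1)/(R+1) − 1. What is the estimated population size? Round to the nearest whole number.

N̂ = (2494+1)(1061+1)/(109+1) − 1 = 2495·1062/110 − 1
= 2649690/110 − 1 ≈ 24088.1 − 1 ≈ 24087.1 → 24087

N ≈ 24,087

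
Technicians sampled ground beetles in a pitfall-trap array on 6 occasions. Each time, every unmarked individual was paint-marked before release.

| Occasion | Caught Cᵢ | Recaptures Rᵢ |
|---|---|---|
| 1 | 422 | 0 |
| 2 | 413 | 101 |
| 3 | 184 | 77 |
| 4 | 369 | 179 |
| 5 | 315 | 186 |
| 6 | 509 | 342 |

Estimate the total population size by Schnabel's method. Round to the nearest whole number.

Marked at large before each occasion: Mᵢ = Σⱼ<ᵢ (Cⱼ − Rⱼ) → M1=0, M2=422, M3=734, M4=841, M5=1031, M6=1160
Σ MᵢCᵢ = 0·422 + 422·413 + 734·184 + 841·369 + 1031·315 + 1160·509 = 0 + 174286 + 135056 + 310329 + 324765 + 590440 = 1534876
Σ Rᵢ = 0 + 101 + 77 + 179 + 186 + 342 = 885
N̂ = 1534876 / 885 ≈ 1734.3 → 1734

N ≈ 1734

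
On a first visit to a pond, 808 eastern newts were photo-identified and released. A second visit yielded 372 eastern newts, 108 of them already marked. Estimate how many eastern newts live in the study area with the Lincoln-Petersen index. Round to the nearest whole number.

N ≈ 2783

The marked fraction in the recapture sample should equal the marked fraction in the population: 108/372 = 808/N.
N = (808 × 372) / 108 = 300576 / 108 ≈ 2783.1 → 2783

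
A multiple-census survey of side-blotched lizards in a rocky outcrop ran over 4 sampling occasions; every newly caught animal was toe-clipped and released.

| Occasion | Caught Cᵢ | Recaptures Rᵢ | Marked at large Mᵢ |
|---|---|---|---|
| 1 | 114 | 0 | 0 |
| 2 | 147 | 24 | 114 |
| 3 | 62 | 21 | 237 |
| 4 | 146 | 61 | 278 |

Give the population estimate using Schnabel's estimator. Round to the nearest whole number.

Σ MᵢCᵢ = 0·114 + 114·147 + 237·62 + 278·146 = 0 + 16758 + 14694 + 40588 = 72040
Σ Rᵢ = 0 + 24 + 21 + 61 = 106
N̂ = 72040 / 106 ≈ 679.6 → 680

N ≈ 680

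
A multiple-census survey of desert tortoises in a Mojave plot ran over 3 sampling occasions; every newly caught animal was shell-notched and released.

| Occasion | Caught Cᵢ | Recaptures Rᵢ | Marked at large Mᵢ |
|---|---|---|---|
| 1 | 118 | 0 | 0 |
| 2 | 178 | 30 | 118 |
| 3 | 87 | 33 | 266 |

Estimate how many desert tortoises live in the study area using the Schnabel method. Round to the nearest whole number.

N ≈ 701

Σ MᵢCᵢ = 0·118 + 118·178 + 266·87 = 0 + 21004 + 23142 = 44146
Σ Rᵢ = 0 + 30 + 33 = 63
N̂ = 44146 / 63 ≈ 700.7 → 701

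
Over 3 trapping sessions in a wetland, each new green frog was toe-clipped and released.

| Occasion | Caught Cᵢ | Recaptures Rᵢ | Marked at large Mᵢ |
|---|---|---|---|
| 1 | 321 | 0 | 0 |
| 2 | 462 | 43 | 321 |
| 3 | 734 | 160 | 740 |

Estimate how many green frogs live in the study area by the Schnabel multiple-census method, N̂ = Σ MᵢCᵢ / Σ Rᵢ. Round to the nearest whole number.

N ≈ 3406

Σ MᵢCᵢ = 0·321 + 321·462 + 740·734 = 0 + 148302 + 543160 = 691462
Σ Rᵢ = 0 + 43 + 160 = 203
N̂ = 691462 / 203 ≈ 3406.2 → 3406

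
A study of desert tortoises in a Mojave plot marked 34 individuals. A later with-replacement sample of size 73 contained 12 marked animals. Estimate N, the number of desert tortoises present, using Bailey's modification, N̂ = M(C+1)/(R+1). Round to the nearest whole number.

N̂ = 34·(73+1)/(12+1) = 34·74/13 = 2516/13 ≈ 193.5 → 194

N ≈ 194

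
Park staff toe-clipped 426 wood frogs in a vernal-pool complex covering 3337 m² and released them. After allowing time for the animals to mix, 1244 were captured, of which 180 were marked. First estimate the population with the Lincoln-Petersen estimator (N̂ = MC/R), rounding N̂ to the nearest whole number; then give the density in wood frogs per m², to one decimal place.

density ≈ 0.9 wood frogs per m²

N̂ = 426·1244/180 = 529944/180 ≈ 2944.1 → 2944
Density = N̂ / area = 2944 / 3337 ≈ 0.88 → 0.9 per m²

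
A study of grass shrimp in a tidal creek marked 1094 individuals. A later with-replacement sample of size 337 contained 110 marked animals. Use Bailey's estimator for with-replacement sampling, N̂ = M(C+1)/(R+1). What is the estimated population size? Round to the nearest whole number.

N ≈ 3331

N̂ = 1094·(337+1)/(110+1) = 1094·338/111 = 369772/111 ≈ 3331.3 → 3331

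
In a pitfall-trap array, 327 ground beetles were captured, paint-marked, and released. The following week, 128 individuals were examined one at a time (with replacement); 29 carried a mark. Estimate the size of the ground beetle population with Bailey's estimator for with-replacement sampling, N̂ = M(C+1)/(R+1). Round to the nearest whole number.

N ≈ 1406

N̂ = 327·(128+1)/(29+1) = 327·129/30 = 42183/30 ≈ 1406.1 → 1406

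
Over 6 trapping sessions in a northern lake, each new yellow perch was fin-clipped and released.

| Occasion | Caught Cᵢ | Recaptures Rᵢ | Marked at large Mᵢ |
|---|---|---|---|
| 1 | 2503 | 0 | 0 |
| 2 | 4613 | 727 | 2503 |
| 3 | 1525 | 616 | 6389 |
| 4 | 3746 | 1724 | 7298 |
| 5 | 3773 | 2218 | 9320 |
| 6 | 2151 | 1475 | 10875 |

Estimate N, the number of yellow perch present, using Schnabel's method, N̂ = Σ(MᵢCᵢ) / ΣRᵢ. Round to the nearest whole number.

N ≈ 15,856

Σ MᵢCᵢ = 0·2503 + 2503·4613 + 6389·1525 + 7298·3746 + 9320·3773 + 10875·2151 = 0 + 11546339 + 9743225 + 27338308 + 35164360 + 23392125 = 107184357
Σ Rᵢ = 0 + 727 + 616 + 1724 + 2218 + 1475 = 6760
N̂ = 107184357 / 6760 ≈ 15855.7 → 15856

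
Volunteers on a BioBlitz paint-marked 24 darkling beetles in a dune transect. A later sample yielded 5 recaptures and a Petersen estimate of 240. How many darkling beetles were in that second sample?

From N = M·C/R: C = N·R / M = 240·5 / 24 = 1200 / 24 = 50.

C = 50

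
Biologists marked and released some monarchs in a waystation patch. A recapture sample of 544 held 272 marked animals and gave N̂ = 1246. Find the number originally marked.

From N = M·C/R: M = N·R / C = 1246·272 / 544 = 338912 / 544 = 623.

M = 623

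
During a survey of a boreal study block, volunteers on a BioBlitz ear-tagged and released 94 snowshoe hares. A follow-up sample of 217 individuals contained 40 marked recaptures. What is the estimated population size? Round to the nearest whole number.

N ≈ 510

N = (94 × 217) / 40 = 20398 / 40 ≈ 509.9 → 510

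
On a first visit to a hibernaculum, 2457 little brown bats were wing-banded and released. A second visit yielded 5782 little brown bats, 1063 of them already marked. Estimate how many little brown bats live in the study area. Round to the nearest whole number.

N ≈ 13,364

N = (2457 × 5782) / 1063 = 14206374 / 1063 ≈ 13364.4 → 13364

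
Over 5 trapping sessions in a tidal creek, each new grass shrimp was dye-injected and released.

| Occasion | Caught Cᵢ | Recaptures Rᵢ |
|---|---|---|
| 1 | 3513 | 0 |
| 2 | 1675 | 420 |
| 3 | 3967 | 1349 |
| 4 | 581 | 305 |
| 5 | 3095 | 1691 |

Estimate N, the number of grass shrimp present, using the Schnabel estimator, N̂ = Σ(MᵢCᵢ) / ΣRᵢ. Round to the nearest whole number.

N ≈ 14,025

Marked at large before each occasion: Mᵢ = Σⱼ<ᵢ (Cⱼ − Rⱼ) → M1=0, M2=3513, M3=4768, M4=7386, M5=7662
Σ MᵢCᵢ = 0·3513 + 3513·1675 + 4768·3967 + 7386·581 + 7662·3095 = 0 + 5884275 + 18914656 + 4291266 + 23713890 = 52804087
Σ Rᵢ = 0 + 420 + 1349 + 305 + 1691 = 3765
N̂ = 52804087 / 3765 ≈ 14025.0 → 14025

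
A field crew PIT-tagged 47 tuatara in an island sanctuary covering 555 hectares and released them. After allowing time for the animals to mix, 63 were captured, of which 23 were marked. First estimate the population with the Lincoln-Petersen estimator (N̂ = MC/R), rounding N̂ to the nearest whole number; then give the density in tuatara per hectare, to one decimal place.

N̂ = 47·63/23 = 2961/23 ≈ 128.7 → 129
Density = N̂ / area = 129 / 555 ≈ 0.23 → 0.2 per hectare

density ≈ 0.2 tuatara per hectare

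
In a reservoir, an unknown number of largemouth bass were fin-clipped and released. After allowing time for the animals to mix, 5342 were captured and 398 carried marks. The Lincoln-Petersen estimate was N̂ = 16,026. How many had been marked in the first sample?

From N = M·C/R: M = N·R / C = 16026·398 / 5342 = 6378348 / 5342 = 1194.

M = 1194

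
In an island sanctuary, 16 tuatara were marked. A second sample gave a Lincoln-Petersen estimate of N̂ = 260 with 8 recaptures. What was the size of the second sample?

From N = M·C/R: C = N·R / M = 260·8 / 16 = 2080 / 16 = 130.

C = 130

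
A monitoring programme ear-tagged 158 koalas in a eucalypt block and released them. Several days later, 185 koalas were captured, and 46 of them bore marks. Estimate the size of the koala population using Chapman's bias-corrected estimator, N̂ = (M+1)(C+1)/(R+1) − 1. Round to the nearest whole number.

N̂ = (158+1)(185+1)/(46+1) − 1 = 159·186/47 − 1
= 29574/47 − 1 ≈ 629.2 − 1 ≈ 628.2 → 628

N ≈ 628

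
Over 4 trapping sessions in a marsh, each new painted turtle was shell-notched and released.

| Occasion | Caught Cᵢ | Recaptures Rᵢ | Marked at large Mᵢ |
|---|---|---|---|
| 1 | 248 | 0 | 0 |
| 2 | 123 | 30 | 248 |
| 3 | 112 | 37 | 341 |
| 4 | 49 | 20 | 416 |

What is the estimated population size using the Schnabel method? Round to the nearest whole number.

N ≈ 1024

Σ MᵢCᵢ = 0·248 + 248·123 + 341·112 + 416·49 = 0 + 30504 + 38192 + 20384 = 89080
Σ Rᵢ = 0 + 30 + 37 + 20 = 87
N̂ = 89080 / 87 ≈ 1023.9 → 1024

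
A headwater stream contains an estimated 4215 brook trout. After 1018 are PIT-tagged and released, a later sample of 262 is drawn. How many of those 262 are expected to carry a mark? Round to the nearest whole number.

Expected recaptures E[R] = M·C / N.
E[R] = 1018 × 262 / 4215 = 266716 / 4215 ≈ 63.3 → 63

expected recaptures ≈ 63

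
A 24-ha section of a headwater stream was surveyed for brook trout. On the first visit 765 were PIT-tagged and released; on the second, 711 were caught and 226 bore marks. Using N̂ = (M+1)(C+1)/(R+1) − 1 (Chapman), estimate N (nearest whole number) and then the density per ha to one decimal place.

density ≈ 100.1 brook trout per ha

N̂ = 766·712/227 − 1 = 545392/227 − 1 ≈ 2401.6 → 2402
Density = N̂ / area = 2402 / 24 ≈ 100.08 → 100.1 per ha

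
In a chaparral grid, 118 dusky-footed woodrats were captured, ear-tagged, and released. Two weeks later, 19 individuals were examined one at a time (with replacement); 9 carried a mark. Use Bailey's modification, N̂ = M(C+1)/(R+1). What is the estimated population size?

N = 236

N̂ = 118·(19+1)/(9+1) = 118·20/10 = 2360/10 = 236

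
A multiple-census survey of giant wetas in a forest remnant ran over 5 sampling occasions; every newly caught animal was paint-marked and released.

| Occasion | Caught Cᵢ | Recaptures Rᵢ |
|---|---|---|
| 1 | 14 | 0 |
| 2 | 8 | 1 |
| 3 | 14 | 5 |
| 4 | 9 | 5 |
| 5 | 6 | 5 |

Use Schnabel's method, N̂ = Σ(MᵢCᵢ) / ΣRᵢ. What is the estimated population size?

Marked at large before each occasion: Mᵢ = Σⱼ<ᵢ (Cⱼ − Rⱼ) → M1=0, M2=14, M3=21, M4=30, M5=34
Σ MᵢCᵢ = 0·14 + 14·8 + 21·14 + 30·9 + 34·6 = 0 + 112 + 294 + 270 + 204 = 880
Σ Rᵢ = 0 + 1 + 5 + 5 + 5 = 16
N̂ = 880 / 16 = 55

N = 55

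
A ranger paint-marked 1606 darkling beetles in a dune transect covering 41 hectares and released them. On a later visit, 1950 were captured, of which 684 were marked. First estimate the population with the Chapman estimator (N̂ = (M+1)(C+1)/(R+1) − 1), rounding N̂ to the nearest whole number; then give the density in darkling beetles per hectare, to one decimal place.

density ≈ 111.6 darkling beetles per hectare

N̂ = 1607·1951/685 − 1 = 3135257/685 − 1 ≈ 4576.0 → 4576
Density = N̂ / area = 4576 / 41 ≈ 111.61 → 111.6 per hectare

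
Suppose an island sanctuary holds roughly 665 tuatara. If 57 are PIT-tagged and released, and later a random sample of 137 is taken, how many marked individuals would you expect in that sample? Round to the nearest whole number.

The marked fraction of the population is 57/665, so in a sample of 137 expect C·(M/N) marked.
E[R] = 57 × 137 / 665 = 7809 / 665 ≈ 11.7 → 12

expected recaptures ≈ 12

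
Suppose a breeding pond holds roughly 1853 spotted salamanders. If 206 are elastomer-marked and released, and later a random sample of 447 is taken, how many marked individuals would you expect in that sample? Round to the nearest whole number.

expected recaptures ≈ 50

Expected recaptures E[R] = M·C / N.
E[R] = 206 × 447 / 1853 = 92082 / 1853 ≈ 49.7 → 50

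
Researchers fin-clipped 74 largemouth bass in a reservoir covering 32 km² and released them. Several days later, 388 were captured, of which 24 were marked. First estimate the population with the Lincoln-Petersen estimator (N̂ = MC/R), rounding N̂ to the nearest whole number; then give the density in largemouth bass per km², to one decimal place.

density ≈ 37.4 largemouth bass per km²

N̂ = 74·388/24 = 28712/24 ≈ 1196.3 → 1196
Density = N̂ / area = 1196 / 32 ≈ 37.38 → 37.4 per km²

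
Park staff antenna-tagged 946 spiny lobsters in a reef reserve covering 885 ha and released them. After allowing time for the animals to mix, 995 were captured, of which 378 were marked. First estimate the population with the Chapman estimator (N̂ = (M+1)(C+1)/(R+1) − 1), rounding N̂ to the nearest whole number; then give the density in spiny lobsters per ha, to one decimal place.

N̂ = 947·996/379 − 1 = 943212/379 − 1 ≈ 2487.7 → 2488
Density = N̂ / area = 2488 / 885 ≈ 2.81 → 2.8 per ha

density ≈ 2.8 spiny lobsters per ha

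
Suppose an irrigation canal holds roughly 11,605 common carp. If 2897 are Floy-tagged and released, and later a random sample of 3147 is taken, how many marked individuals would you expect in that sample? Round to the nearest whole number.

expected recaptures ≈ 786

The marked fraction of the population is 2897/11605, so in a sample of 3147 expect C·(M/N) marked.
E[R] = 2897 × 3147 / 11605 = 9116859 / 11605 ≈ 785.6 → 786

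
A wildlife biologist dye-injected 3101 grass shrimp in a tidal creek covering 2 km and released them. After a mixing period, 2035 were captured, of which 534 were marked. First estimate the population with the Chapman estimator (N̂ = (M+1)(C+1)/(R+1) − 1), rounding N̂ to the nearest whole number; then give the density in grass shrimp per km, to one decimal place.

N̂ = 3102·2036/535 − 1 = 6315672/535 − 1 ≈ 11804.0 → 11804
Density = N̂ / area = 11804 / 2 = 5902.0 per km

density ≈ 5902.0 grass shrimp per km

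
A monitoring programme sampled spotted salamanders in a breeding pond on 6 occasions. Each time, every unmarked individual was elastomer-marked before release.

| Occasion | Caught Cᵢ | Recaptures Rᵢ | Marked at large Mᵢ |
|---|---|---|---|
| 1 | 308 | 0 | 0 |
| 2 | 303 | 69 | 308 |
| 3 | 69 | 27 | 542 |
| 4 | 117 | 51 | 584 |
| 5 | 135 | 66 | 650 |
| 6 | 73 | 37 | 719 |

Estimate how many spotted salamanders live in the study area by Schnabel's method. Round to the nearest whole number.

Σ MᵢCᵢ = 0·308 + 308·303 + 542·69 + 584·117 + 650·135 + 719·73 = 0 + 93324 + 37398 + 68328 + 87750 + 52487 = 339287
Σ Rᵢ = 0 + 69 + 27 + 51 + 66 + 37 = 250
N̂ = 339287 / 250 ≈ 1357.1 → 1357

N ≈ 1357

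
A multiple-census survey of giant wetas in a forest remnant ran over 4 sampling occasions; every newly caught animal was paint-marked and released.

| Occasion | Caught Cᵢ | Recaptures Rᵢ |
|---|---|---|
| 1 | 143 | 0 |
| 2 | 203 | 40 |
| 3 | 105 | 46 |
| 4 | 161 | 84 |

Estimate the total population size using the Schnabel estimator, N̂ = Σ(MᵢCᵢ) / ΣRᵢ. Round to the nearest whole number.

Marked at large before each occasion: Mᵢ = Σⱼ<ᵢ (Cⱼ − Rⱼ) → M1=0, M2=143, M3=306, M4=365
Σ MᵢCᵢ = 0·143 + 143·203 + 306·105 + 365·161 = 0 + 29029 + 32130 + 58765 = 119924
Σ Rᵢ = 0 + 40 + 46 + 84 = 170
N̂ = 119924 / 170 ≈ 705.4 → 705

N ≈ 705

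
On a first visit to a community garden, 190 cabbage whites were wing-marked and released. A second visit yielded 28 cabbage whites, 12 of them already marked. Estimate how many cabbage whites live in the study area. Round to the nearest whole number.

N ≈ 443

Lincoln-Petersen assumes M/N = R/C, so N = M·C / R.
N = (190 × 28) / 12 = 5320 / 12 ≈ 443.3 → 443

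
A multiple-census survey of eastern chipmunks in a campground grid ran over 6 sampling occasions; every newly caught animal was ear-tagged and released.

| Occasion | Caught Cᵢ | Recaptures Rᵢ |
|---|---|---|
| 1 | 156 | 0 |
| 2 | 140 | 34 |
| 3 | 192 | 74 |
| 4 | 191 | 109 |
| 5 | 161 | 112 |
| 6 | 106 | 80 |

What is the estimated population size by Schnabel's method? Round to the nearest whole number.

N ≈ 668

Marked at large before each occasion: Mᵢ = Σⱼ<ᵢ (Cⱼ − Rⱼ) → M1=0, M2=156, M3=262, M4=380, M5=462, M6=511
Σ MᵢCᵢ = 0·156 + 156·140 + 262·192 + 380·191 + 462·161 + 511·106 = 0 + 21840 + 50304 + 72580 + 74382 + 54166 = 273272
Σ Rᵢ = 0 + 34 + 74 + 109 + 112 + 80 = 409
N̂ = 273272 / 409 ≈ 668.1 → 668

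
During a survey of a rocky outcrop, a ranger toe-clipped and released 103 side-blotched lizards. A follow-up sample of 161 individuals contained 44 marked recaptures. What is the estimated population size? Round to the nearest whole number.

Lincoln-Petersen assumes M/N = R/C, so N = M·C / R.
N = (103 × 161) / 44 = 16583 / 44 ≈ 376.9 → 377

N ≈ 377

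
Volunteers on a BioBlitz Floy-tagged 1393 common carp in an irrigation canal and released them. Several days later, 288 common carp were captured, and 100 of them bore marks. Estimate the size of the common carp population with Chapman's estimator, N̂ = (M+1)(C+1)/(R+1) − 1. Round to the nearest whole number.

N̂ = (1393+1)(288+1)/(100+1) − 1 = 1394·289/101 − 1
= 402866/101 − 1 ≈ 3988.8 − 1 ≈ 3987.8 → 3988

N ≈ 3988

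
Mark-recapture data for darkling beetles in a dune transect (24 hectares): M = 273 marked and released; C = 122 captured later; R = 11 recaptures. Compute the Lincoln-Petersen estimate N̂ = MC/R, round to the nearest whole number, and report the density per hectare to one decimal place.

N̂ = 273·122/11 = 33306/11 ≈ 3027.8 → 3028
Density = N̂ / area = 3028 / 24 ≈ 126.17 → 126.2 per hectare

density ≈ 126.2 darkling beetles per hectare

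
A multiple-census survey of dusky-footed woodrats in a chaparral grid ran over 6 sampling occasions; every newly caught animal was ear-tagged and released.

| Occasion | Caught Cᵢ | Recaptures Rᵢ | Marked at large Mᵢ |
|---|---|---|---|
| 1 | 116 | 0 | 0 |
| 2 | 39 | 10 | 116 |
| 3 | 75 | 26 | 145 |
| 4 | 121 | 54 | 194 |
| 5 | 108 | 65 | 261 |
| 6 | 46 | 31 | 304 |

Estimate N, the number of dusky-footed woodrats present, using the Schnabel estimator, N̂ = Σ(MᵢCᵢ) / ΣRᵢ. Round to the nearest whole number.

N ≈ 436

Σ MᵢCᵢ = 0·116 + 116·39 + 145·75 + 194·121 + 261·108 + 304·46 = 0 + 4524 + 10875 + 23474 + 28188 + 13984 = 81045
Σ Rᵢ = 0 + 10 + 26 + 54 + 65 + 31 = 186
N̂ = 81045 / 186 ≈ 435.7 → 436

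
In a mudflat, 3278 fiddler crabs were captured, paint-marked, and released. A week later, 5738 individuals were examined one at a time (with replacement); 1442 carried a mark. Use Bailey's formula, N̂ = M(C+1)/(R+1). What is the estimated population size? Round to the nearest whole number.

N̂ = 3278·(5738+1)/(1442+1) = 3278·5739/1443 = 18812442/1443 ≈ 13037.0 → 13037

N ≈ 13,037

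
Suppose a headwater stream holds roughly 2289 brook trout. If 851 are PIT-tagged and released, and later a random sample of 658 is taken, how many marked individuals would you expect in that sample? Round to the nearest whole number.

expected recaptures ≈ 245

The marked fraction of the population is 851/2289, so in a sample of 658 expect C·(M/N) marked.
E[R] = 851 × 658 / 2289 = 559958 / 2289 ≈ 244.6 → 245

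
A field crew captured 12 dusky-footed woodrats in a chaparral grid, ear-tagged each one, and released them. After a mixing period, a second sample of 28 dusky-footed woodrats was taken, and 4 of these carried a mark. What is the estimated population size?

Lincoln-Petersen assumes M/N = R/C, so N = M·C / R.
N = (12 × 28) / 4 = 336 / 4 = 84

N = 84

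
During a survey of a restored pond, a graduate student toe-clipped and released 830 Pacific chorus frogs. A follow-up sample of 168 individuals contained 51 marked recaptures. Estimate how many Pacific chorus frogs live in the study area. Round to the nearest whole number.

N ≈ 2734

Lincoln-Petersen assumes M/N = R/C, so N = M·C / R.
N = (830 × 168) / 51 = 139440 / 51 ≈ 2734.1 → 2734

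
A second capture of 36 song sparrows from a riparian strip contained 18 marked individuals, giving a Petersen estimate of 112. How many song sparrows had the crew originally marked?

From N = M·C/R: M = N·R / C = 112·18 / 36 = 2016 / 36 = 56.

M = 56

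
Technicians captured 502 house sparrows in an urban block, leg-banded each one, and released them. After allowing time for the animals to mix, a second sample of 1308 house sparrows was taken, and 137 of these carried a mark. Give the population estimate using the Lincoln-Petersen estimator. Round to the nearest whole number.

N ≈ 4793

N = (502 × 1308) / 137 = 656616 / 137 ≈ 4792.8 → 4793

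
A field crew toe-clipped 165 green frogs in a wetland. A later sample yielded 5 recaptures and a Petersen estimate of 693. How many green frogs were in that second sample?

C = 21

From N = M·C/R: C = N·R / M = 693·5 / 165 = 3465 / 165 = 21.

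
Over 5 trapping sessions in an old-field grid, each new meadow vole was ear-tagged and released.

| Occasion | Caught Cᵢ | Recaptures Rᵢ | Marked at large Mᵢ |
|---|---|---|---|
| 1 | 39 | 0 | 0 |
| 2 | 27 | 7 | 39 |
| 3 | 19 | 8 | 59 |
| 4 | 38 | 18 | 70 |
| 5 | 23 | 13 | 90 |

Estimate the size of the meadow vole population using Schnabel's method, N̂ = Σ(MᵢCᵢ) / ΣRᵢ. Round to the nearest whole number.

Σ MᵢCᵢ = 0·39 + 39·27 + 59·19 + 70·38 + 90·23 = 0 + 1053 + 1121 + 2660 + 2070 = 6904
Σ Rᵢ = 0 + 7 + 8 + 18 + 13 = 46
N̂ = 6904 / 46 ≈ 150.1 → 150

N ≈ 150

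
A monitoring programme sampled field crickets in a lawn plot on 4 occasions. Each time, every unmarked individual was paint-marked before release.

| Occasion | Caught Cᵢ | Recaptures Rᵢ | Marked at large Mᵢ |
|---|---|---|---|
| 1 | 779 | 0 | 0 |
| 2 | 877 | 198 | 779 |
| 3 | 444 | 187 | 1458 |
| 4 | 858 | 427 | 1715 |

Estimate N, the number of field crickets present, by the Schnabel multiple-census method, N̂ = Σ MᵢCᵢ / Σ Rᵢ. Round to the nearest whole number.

Σ MᵢCᵢ = 0·779 + 779·877 + 1458·444 + 1715·858 = 0 + 683183 + 647352 + 1471470 = 2802005
Σ Rᵢ = 0 + 198 + 187 + 427 = 812
N̂ = 2802005 / 812 ≈ 3450.7 → 3451

N ≈ 3451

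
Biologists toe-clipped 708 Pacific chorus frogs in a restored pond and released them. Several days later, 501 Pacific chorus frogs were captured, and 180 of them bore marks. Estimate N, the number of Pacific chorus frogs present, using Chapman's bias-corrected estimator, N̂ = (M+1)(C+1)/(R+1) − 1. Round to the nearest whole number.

N ≈ 1965

N̂ = (708+1)(501+1)/(180+1) − 1 = 709·502/181 − 1
= 355918/181 − 1 ≈ 1966.4 − 1 ≈ 1965.4 → 1965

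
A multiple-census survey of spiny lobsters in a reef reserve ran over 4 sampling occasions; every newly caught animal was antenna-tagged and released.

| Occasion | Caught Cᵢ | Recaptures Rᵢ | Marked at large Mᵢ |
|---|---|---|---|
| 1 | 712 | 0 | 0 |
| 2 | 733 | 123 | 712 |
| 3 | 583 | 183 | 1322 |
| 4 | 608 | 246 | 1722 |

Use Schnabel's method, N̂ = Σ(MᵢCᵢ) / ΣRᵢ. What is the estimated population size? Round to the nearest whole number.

Σ MᵢCᵢ = 0·712 + 712·733 + 1322·583 + 1722·608 = 0 + 521896 + 770726 + 1046976 = 2339598
Σ Rᵢ = 0 + 123 + 183 + 246 = 552
N̂ = 2339598 / 552 ≈ 4238.4 → 4238

N ≈ 4238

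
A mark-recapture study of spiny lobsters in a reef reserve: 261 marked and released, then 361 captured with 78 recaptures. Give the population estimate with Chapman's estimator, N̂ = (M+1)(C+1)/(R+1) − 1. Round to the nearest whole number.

N̂ = (261+1)(361+1)/(78+1) − 1 = 262·362/79 − 1
= 94844/79 − 1 ≈ 1200.6 − 1 ≈ 1199.6 → 1200

N ≈ 1200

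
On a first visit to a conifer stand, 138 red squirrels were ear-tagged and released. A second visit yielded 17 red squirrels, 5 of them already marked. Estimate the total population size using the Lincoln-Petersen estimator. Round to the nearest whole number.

Lincoln-Petersen assumes M/N = R/C, so N = M·C / R.
N = (138 × 17) / 5 = 2346 / 5 ≈ 469.2 → 469

N ≈ 469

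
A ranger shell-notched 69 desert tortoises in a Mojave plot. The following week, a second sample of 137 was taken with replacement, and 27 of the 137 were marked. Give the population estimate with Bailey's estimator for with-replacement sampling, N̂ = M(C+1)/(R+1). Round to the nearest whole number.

N̂ = 69·(137+1)/(27+1) = 69·138/28 = 9522/28 ≈ 340.1 → 340

N ≈ 340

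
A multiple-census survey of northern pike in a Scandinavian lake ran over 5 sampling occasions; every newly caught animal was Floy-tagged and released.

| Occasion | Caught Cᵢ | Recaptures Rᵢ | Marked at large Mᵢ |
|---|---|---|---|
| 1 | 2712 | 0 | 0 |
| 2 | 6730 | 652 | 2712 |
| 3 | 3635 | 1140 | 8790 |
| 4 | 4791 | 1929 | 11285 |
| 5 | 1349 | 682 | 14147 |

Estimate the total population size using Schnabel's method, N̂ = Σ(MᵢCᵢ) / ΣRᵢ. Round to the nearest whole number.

N ≈ 28,016

Σ MᵢCᵢ = 0·2712 + 2712·6730 + 8790·3635 + 11285·4791 + 14147·1349 = 0 + 18251760 + 31951650 + 54066435 + 19084303 = 123354148
Σ Rᵢ = 0 + 652 + 1140 + 1929 + 682 = 4403
N̂ = 123354148 / 4403 ≈ 28015.9 → 28016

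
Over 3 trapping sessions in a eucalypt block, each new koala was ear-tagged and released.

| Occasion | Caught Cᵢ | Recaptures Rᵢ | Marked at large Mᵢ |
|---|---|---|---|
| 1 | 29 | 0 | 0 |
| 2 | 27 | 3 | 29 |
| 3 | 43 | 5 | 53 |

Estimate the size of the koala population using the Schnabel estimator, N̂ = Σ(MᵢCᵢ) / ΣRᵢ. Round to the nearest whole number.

N ≈ 383

Σ MᵢCᵢ = 0·29 + 29·27 + 53·43 = 0 + 783 + 2279 = 3062
Σ Rᵢ = 0 + 3 + 5 = 8
N̂ = 3062 / 8 ≈ 382.8 → 383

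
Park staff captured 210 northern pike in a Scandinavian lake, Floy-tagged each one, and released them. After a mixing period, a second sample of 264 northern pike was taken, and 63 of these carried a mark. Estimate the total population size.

N = (210 × 264) / 63 = 55440 / 63 = 880

N = 880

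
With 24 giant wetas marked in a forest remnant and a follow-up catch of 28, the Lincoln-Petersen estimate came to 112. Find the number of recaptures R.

From N = M·C/R: R = M·C / N = 24·28 / 112 = 672 / 112 = 6.

R = 6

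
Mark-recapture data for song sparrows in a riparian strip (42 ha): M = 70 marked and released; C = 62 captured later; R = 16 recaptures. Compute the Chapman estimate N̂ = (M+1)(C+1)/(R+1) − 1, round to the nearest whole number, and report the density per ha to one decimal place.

density ≈ 6.2 song sparrows per ha

N̂ = 71·63/17 − 1 = 4473/17 − 1 ≈ 262.1 → 262
Density = N̂ / area = 262 / 42 ≈ 6.24 → 6.2 per ha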